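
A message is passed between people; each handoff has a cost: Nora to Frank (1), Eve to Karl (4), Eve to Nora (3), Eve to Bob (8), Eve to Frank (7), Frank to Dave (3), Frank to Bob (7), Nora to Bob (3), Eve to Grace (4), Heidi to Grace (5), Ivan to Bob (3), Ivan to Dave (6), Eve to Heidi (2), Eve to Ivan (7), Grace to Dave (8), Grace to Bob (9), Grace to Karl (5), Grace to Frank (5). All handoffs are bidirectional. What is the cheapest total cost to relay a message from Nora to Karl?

7

Some routes from Nora to Karl:
Nora-Eve-Heidi-Grace-Karl: 3 + 2 + 5 + 5 = 15
Nora-Frank-Grace-Eve-Karl: 1 + 5 + 4 + 4 = 14
Nora-Eve-Karl: 3 + 4 = 7
Nora-Frank-Eve-Karl: 1 + 7 + 4 = 12
Nora-Frank-Grace-Karl: 1 + 5 + 5 = 11
Nora-Eve-Grace-Karl: 3 + 4 + 5 = 12
The minimum is 7.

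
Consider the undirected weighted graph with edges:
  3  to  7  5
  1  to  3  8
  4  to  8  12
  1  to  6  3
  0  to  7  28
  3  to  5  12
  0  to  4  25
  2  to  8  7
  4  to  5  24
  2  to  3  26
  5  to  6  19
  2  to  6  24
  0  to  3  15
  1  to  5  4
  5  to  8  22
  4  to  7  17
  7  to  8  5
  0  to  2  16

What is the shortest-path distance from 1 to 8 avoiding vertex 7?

26

Comparing a few candidate routes:
1 - 3 - 2 - 8: 8 + 26 + 7 = 41
1 - 6 - 2 - 8: 3 + 24 + 7 = 34
1 - 5 - 8: 4 + 22 = 26
1 - 5 - 4 - 8: 4 + 24 + 12 = 40
Shortest: 26.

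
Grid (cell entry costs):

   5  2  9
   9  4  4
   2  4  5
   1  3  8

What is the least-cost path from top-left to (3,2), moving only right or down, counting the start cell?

Cheapest: r0c0 → r0c1 → r1c1 → r2c1 → r3c1 → r3c2
  5 + 2 + 4 + 4 + 3 + 8 = 26
(Top row then right column would cost 33.)

26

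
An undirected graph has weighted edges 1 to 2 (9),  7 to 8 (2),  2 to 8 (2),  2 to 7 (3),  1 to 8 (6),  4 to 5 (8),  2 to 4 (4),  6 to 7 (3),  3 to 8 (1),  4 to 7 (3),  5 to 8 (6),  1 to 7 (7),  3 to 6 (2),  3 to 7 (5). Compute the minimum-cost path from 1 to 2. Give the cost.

8

Comparing a few candidate routes:
1-7-2: 7 + 3 = 10
1-8-2: 6 + 2 = 8
1-7-8-2: 7 + 2 + 2 = 11
1-2: 9
Shortest: 8.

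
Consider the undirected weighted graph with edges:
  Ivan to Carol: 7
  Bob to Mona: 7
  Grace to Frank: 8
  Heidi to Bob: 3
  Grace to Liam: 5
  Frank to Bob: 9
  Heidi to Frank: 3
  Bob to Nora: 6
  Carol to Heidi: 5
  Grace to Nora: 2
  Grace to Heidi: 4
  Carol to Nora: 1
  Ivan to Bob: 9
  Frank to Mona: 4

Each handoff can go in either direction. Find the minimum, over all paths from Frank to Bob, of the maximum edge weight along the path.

3

A few of the Frank→Bob routes:
Frank→Heidi→Carol→Nora→Bob: max(3, 5, 1, 6) = 6
Frank→Heidi→Bob: max(3, 3) = 3
Frank→Heidi→Grace→Nora→Bob: max(3, 4, 2, 6) = 6
Best route has worst link 3.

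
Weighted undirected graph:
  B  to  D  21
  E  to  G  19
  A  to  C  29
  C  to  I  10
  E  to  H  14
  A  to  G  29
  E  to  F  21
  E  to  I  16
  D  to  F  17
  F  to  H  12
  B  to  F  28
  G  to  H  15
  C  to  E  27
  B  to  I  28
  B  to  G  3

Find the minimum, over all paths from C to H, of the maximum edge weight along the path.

16

A few of the C→H routes:
C -> I -> E -> H: max(10, 16, 14) = 16
C -> I -> E -> G -> H: max(10, 16, 19, 15) = 19
C -> I -> E -> G -> B -> D -> F -> H: max(10, 16, 19, 3, 21, 17, 12) = 21
Smallest bottleneck: 16.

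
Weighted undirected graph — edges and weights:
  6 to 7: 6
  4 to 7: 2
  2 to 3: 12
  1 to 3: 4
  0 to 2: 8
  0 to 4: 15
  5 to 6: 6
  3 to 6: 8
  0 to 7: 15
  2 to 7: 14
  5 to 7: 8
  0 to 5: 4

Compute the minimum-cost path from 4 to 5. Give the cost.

Checking several routes:
4-7-5: 2 + 8 = 10
4-0-5: 15 + 4 = 19
4-7-0-5: 2 + 15 + 4 = 21
4-7-6-5: 2 + 6 + 6 = 14
Best route has total 10.

10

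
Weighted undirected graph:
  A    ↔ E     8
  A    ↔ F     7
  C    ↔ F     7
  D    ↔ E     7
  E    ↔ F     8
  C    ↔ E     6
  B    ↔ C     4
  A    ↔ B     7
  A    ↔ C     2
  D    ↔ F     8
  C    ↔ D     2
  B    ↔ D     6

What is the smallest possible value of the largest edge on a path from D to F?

7

Checking several routes:
D → C → B → A → F: max(2, 4, 7, 7) = 7
D → B → A → C → F: max(6, 7, 2, 7) = 7
D → B → C → F: max(6, 4, 7) = 7
D → B → A → F: max(6, 7, 7) = 7
D → B → C → A → F: max(6, 4, 2, 7) = 7
D → C → F: max(2, 7) = 7
Smallest bottleneck: 7.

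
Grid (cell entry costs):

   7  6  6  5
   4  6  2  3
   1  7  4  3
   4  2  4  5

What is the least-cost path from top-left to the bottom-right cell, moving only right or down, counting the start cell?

Path [0,0] → [1,0] → [2,0] → [3,0] → [3,1] → [3,2] → [3,3]: 7 + 4 + 1 + 4 + 2 + 4 + 5 = 27.

27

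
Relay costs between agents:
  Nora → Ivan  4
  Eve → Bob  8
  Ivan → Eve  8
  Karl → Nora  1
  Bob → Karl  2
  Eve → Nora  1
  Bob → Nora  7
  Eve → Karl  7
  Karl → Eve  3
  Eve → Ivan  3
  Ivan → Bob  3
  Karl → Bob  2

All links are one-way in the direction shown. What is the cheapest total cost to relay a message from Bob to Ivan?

Routes from Bob to Ivan:
Bob -> Nora -> Ivan: 7 + 4 = 11
Bob -> Karl -> Eve -> Ivan: 2 + 3 + 3 = 8
Bob -> Karl -> Nora -> Ivan: 2 + 1 + 4 = 7
Bob -> Karl -> Eve -> Nora -> Ivan: 2 + 3 + 1 + 4 = 10
Shortest: 7.

7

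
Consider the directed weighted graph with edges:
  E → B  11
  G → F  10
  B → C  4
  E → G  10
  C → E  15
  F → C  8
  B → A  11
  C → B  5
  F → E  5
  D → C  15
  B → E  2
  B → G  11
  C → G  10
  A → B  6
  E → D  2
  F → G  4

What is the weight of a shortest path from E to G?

10

Paths from E to G:
E → D → C → G: 2 + 15 + 10 = 27
E → B → C → G: 11 + 4 + 10 = 25
E → D → C → B → G: 2 + 15 + 5 + 11 = 33
E → B → G: 11 + 11 = 22
E → G: 10
Shortest: 10.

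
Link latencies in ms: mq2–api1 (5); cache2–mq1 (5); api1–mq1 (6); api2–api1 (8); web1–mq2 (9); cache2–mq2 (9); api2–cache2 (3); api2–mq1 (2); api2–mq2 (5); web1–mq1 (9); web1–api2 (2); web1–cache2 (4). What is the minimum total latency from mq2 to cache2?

Checking several routes:
mq2→api2→cache2: 5 + 3 = 8
mq2→web1→cache2: 9 + 4 = 13
mq2→cache2: 9
mq2→api2→web1→cache2: 5 + 2 + 4 = 11
mq2→api2→mq1→cache2: 5 + 2 + 5 = 12
Shortest: 8 ms.

8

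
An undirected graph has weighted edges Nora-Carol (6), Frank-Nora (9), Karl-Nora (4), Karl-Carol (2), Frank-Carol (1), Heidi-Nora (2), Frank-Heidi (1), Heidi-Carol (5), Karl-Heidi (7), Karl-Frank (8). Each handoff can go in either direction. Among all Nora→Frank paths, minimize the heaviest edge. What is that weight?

Some routes from Nora to Frank:
Nora - Karl - Carol - Frank: max(4, 2, 1) = 4
Nora - Carol - Frank: max(6, 1) = 6
Nora - Carol - Heidi - Frank: max(6, 5, 1) = 6
Nora - Heidi - Carol - Frank: max(2, 5, 1) = 5
Nora - Heidi - Frank: max(2, 1) = 2
Nora - Karl - Carol - Heidi - Frank: max(4, 2, 5, 1) = 5
The minimum achievable maximum is 2.

2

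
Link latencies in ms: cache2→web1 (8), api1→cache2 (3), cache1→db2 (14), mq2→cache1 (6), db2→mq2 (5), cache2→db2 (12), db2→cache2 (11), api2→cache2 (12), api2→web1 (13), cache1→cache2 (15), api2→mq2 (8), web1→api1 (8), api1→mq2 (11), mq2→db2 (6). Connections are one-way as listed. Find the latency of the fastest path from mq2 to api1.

Routes from mq2 to api1:
mq2-cache1-cache2-web1-api1: 6 + 15 + 8 + 8 = 37
mq2-cache1-db2-cache2-web1-api1: 6 + 14 + 11 + 8 + 8 = 47
mq2-db2-cache2-web1-api1: 6 + 11 + 8 + 8 = 33
Shortest: 33 ms.

33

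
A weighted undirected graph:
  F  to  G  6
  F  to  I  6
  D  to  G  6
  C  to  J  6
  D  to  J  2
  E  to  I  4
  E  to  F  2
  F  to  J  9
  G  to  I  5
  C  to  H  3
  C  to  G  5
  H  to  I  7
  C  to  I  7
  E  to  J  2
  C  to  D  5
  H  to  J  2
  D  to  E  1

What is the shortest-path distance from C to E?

Checking several routes:
C→D→E: 5 + 1 = 6
C→H→J→E: 3 + 2 + 2 = 7
C→H→J→D→E: 3 + 2 + 2 + 1 = 8
Best route has total 6.

6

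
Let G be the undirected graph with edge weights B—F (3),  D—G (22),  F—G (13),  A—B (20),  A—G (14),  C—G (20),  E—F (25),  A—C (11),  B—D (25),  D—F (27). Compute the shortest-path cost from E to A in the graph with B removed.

Candidate routes:
E -> F -> G -> A: 25 + 13 + 14 = 52
E -> F -> G -> C -> A: 25 + 13 + 20 + 11 = 69
E -> F -> D -> G -> A: 25 + 27 + 22 + 14 = 88
E -> F -> D -> G -> C -> A: 25 + 27 + 22 + 20 + 11 = 105
The minimum is 52.

52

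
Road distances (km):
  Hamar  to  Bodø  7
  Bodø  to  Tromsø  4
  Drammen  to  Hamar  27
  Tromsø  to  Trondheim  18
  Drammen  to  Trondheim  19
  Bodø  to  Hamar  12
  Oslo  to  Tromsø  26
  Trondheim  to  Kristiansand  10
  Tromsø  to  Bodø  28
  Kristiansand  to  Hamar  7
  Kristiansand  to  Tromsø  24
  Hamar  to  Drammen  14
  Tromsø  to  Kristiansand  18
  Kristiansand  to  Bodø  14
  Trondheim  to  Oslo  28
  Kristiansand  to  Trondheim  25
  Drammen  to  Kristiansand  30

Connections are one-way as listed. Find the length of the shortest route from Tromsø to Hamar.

Candidate routes:
Tromsø→Kristiansand→Hamar: 18 + 7 = 25
Tromsø→Kristiansand→Bodø→Hamar: 18 + 14 + 12 = 44
Tromsø→Bodø→Hamar: 28 + 12 = 40
Tromsø→Trondheim→Kristiansand→Hamar: 18 + 10 + 7 = 35
Tromsø→Trondheim→Kristiansand→Bodø→Hamar: 18 + 10 + 14 + 12 = 54
Shortest: 25 km.

25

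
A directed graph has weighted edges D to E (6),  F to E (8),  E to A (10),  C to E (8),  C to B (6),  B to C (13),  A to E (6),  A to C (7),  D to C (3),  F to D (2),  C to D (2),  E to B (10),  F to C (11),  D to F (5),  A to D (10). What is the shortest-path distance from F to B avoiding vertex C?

18

Candidate routes:
F → E → B: 8 + 10 = 18
F → D → E → B: 2 + 6 + 10 = 18
Best route has total 18.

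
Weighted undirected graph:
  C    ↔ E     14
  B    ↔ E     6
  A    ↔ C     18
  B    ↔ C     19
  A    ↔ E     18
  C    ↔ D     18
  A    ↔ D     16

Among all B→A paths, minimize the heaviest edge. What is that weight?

Some routes from B to A:
B→E→C→A: max(6, 14, 18) = 18
B→E→C→D→A: max(6, 14, 18, 16) = 18
B→C→A: max(19, 18) = 19
B→E→A: max(6, 18) = 18
The minimum achievable maximum is 18.

18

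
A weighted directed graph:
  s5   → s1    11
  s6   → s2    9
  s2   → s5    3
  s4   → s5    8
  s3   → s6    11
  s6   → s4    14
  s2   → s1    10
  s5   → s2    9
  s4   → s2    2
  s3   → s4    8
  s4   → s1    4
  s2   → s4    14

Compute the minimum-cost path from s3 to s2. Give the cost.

10

Some routes from s3 to s2:
s3-s4-s5-s2: 8 + 8 + 9 = 25
s3-s6-s4-s2: 11 + 14 + 2 = 27
s3-s6-s2: 11 + 9 = 20
s3-s4-s2: 8 + 2 = 10
Best route has total 10.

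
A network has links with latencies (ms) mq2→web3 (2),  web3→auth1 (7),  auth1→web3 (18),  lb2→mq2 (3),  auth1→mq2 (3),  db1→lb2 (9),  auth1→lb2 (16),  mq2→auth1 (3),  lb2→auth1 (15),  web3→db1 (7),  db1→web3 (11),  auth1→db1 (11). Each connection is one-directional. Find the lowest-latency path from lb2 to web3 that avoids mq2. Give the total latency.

Candidate routes:
lb2 - auth1 - db1 - web3: 15 + 11 + 11 = 37
lb2 - auth1 - web3: 15 + 18 = 33
Best route has total 33 ms.

33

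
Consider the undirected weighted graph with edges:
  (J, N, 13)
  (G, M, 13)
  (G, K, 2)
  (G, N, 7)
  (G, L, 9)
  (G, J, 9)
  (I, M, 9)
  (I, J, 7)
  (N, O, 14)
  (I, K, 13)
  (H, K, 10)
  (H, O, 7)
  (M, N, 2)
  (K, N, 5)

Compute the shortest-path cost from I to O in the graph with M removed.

Comparing a few candidate routes:
I→J→G→K→H→O: 7 + 9 + 2 + 10 + 7 = 35
I→K→N→O: 13 + 5 + 14 = 32
I→K→G→N→O: 13 + 2 + 7 + 14 = 36
I→K→H→O: 13 + 10 + 7 = 30
I→J→G→N→O: 7 + 9 + 7 + 14 = 37
I→J→N→O: 7 + 13 + 14 = 34
Shortest: 30.

30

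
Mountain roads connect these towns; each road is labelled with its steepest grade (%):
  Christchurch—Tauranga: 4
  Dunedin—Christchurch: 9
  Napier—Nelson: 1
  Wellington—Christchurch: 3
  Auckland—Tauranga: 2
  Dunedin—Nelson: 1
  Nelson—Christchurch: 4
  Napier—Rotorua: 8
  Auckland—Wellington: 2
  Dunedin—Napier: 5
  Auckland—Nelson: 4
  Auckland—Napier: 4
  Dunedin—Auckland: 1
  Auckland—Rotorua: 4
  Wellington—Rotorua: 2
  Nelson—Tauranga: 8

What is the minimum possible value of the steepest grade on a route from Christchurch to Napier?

3

A few of the Christchurch→Napier routes:
Christchurch → Wellington → Auckland → Dunedin → Nelson → Napier: max(3, 2, 1, 1, 1) = 3
Christchurch → Wellington → Auckland → Nelson → Napier: max(3, 2, 4, 1) = 4
Christchurch → Wellington → Auckland → Napier: max(3, 2, 4) = 4
The minimum achievable maximum is 3%.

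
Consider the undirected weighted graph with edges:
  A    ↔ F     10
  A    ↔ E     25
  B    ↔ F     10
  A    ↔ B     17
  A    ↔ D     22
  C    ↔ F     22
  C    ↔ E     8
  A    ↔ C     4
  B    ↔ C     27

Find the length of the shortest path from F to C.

Comparing a few candidate routes:
F - B - A - C: 10 + 17 + 4 = 31
F - C: 22
F - A - C: 10 + 4 = 14
The minimum is 14.

14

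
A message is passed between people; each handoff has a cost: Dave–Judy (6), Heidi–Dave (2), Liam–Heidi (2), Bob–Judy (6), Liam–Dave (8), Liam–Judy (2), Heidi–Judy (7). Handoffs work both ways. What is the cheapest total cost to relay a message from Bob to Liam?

8

Paths from Bob to Liam:
Bob -> Judy -> Heidi -> Liam: 6 + 7 + 2 = 15
Bob -> Judy -> Liam: 6 + 2 = 8
Bob -> Judy -> Dave -> Liam: 6 + 6 + 8 = 20
Bob -> Judy -> Dave -> Heidi -> Liam: 6 + 6 + 2 + 2 = 16
Bob -> Judy -> Heidi -> Dave -> Liam: 6 + 7 + 2 + 8 = 23
Shortest: 8.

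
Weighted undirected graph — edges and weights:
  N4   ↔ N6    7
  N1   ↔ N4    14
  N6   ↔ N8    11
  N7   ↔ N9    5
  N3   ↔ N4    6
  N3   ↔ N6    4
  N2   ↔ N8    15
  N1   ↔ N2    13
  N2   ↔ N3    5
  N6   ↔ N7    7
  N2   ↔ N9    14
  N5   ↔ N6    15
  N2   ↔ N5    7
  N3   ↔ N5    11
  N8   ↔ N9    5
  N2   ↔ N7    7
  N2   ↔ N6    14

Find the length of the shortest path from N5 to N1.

Checking several routes:
N5 -> N2 -> N3 -> N4 -> N1: 7 + 5 + 6 + 14 = 32
N5 -> N2 -> N1: 7 + 13 = 20
N5 -> N3 -> N4 -> N1: 11 + 6 + 14 = 31
N5 -> N3 -> N2 -> N1: 11 + 5 + 13 = 29
The minimum is 20.

20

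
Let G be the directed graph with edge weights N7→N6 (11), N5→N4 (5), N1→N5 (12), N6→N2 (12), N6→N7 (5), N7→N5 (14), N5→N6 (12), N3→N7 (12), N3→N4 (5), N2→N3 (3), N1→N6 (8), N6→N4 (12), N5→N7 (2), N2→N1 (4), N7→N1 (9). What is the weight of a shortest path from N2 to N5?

Routes from N2 to N5:
N2 - N3 - N7 - N1 - N5: 3 + 12 + 9 + 12 = 36
N2 - N3 - N7 - N5: 3 + 12 + 14 = 29
N2 - N1 - N6 - N7 - N5: 4 + 8 + 5 + 14 = 31
N2 - N1 - N5: 4 + 12 = 16
The minimum is 16.

16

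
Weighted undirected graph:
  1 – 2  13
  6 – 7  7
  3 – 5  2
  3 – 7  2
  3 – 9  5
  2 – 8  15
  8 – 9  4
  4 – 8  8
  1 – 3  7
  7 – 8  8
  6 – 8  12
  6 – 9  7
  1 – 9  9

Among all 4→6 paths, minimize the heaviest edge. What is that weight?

Checking several routes:
4 -> 8 -> 9 -> 6: max(8, 4, 7) = 8
4 -> 8 -> 9 -> 3 -> 7 -> 6: max(8, 4, 5, 2, 7) = 8
4 -> 8 -> 7 -> 3 -> 9 -> 6: max(8, 8, 2, 5, 7) = 8
The minimum achievable maximum is 8.

8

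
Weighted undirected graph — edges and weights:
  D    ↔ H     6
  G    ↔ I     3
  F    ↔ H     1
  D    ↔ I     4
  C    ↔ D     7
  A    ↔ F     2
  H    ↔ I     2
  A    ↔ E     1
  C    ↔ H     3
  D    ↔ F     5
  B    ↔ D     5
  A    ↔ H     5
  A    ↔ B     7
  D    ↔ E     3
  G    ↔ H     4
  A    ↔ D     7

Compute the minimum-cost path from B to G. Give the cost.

Checking several routes:
B -> A -> F -> H -> I -> G: 7 + 2 + 1 + 2 + 3 = 15
B -> D -> I -> G: 5 + 4 + 3 = 12
B -> D -> F -> H -> G: 5 + 5 + 1 + 4 = 15
B -> D -> I -> H -> G: 5 + 4 + 2 + 4 = 15
B -> A -> F -> H -> G: 7 + 2 + 1 + 4 = 14
B -> D -> H -> G: 5 + 6 + 4 = 15
Best route has total 12.

12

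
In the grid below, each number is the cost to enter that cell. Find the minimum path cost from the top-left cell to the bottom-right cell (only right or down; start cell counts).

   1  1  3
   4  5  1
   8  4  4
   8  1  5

One optimal route is (0,0) -> (0,1) -> (0,2) -> (1,2) -> (2,2) -> (3,2).
Its cost is 1 + 1 + 3 + 1 + 4 + 5 = 15.

15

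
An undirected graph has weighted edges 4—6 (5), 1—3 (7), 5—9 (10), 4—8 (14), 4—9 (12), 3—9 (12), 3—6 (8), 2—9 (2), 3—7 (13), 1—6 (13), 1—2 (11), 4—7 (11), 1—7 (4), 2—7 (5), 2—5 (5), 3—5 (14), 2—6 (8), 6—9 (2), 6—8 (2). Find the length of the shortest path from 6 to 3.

Checking several routes:
6-2-9-3: 8 + 2 + 12 = 22
6-9-3: 2 + 12 = 14
6-3: 8
6-9-2-7-1-3: 2 + 2 + 5 + 4 + 7 = 20
6-1-3: 13 + 7 = 20
Best route has total 8.

8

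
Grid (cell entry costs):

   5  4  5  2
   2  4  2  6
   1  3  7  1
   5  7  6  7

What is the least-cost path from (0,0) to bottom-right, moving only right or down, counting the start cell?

26

Path (0,0) → (1,0) → (2,0) → (2,1) → (2,2) → (2,3) → (3,3): 5 + 2 + 1 + 3 + 7 + 1 + 7 = 26.
(Top row then right column would cost 30.)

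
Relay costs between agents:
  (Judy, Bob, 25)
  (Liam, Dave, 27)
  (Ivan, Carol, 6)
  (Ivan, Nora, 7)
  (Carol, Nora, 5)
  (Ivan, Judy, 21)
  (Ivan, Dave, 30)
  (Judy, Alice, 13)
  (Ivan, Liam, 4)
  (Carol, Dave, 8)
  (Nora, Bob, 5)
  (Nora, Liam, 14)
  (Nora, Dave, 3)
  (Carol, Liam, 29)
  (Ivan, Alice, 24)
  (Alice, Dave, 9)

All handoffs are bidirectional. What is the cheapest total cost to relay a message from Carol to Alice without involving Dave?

Checking several routes:
Carol -> Ivan -> Judy -> Alice: 6 + 21 + 13 = 40
Carol -> Nora -> Ivan -> Alice: 5 + 7 + 24 = 36
Carol -> Nora -> Ivan -> Judy -> Alice: 5 + 7 + 21 + 13 = 46
Carol -> Ivan -> Alice: 6 + 24 = 30
Best route has total 30.

30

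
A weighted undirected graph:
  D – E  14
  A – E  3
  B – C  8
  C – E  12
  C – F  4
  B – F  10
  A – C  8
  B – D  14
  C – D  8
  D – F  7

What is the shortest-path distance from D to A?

16

Some routes from D to A:
D → F → C → E → A: 7 + 4 + 12 + 3 = 26
D → C → A: 8 + 8 = 16
D → B → C → A: 14 + 8 + 8 = 30
D → C → E → A: 8 + 12 + 3 = 23
D → F → C → A: 7 + 4 + 8 = 19
D → E → A: 14 + 3 = 17
Best route has total 16.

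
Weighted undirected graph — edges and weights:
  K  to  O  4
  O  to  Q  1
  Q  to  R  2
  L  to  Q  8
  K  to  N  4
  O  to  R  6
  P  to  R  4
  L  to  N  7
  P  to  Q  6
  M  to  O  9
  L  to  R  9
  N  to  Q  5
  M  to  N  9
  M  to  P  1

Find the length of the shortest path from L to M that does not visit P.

16

Checking several routes:
L→R→Q→O→M: 9 + 2 + 1 + 9 = 21
L→N→Q→O→M: 7 + 5 + 1 + 9 = 22
L→Q→O→M: 8 + 1 + 9 = 18
L→Q→N→M: 8 + 5 + 9 = 22
L→N→M: 7 + 9 = 16
The minimum is 16.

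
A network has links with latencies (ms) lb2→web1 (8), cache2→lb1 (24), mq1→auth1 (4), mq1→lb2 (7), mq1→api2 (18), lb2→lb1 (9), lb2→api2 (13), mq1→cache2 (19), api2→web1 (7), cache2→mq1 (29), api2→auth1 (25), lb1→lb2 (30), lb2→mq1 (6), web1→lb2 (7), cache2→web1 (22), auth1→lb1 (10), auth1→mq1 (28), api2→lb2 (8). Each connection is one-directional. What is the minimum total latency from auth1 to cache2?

Paths from auth1 to cache2:
auth1 -> lb1 -> lb2 -> mq1 -> cache2: 10 + 30 + 6 + 19 = 65
auth1 -> mq1 -> cache2: 28 + 19 = 47
Shortest: 47 ms.

47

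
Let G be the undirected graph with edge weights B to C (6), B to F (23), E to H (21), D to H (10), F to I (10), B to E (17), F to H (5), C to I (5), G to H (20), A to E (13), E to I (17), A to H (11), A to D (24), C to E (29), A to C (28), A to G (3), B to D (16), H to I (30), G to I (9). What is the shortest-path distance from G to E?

16

Checking several routes:
G → I → C → B → E: 9 + 5 + 6 + 17 = 37
G → A → H → E: 3 + 11 + 21 = 35
G → I → E: 9 + 17 = 26
G → A → E: 3 + 13 = 16
Best route has total 16.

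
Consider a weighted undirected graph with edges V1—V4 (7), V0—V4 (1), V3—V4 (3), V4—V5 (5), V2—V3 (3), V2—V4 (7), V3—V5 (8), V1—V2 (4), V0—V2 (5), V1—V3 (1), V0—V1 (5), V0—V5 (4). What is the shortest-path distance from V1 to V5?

9

Some routes from V1 to V5:
V1 -> V3 -> V4 -> V5: 1 + 3 + 5 = 9
V1 -> V3 -> V5: 1 + 8 = 9
V1 -> V3 -> V4 -> V0 -> V5: 1 + 3 + 1 + 4 = 9
The minimum is 9.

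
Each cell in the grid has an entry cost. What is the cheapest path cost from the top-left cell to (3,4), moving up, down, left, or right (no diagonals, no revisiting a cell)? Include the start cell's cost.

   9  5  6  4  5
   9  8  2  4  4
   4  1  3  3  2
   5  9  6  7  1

Path [0,0] -> [0,1] -> [0,2] -> [1,2] -> [2,2] -> [2,3] -> [2,4] -> [3,4]: 9 + 5 + 6 + 2 + 3 + 3 + 2 + 1 = 31.

31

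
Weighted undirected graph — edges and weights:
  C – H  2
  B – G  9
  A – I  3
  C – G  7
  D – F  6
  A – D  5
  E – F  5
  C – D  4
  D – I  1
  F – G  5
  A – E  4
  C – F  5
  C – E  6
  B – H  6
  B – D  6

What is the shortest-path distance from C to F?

5

Some routes from C to F:
C-F: 5
C-D-F: 4 + 6 = 10
C-E-F: 6 + 5 = 11
Shortest: 5.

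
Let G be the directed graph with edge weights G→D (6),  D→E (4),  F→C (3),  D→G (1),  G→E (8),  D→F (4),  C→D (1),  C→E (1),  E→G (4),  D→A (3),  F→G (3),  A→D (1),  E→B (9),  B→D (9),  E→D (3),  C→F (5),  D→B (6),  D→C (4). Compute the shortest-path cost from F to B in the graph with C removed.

15

Routes from F to B avoiding C:
F - G - D - E - B: 3 + 6 + 4 + 9 = 22
F - G - D - B: 3 + 6 + 6 = 15
F - G - E - D - B: 3 + 8 + 3 + 6 = 20
F - G - E - B: 3 + 8 + 9 = 20
The minimum is 15.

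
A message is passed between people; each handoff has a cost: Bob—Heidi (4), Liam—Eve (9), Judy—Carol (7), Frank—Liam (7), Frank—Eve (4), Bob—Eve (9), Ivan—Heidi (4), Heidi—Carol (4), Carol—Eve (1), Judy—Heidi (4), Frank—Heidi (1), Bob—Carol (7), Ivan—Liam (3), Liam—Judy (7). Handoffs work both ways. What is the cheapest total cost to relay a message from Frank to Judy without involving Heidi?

12

Comparing a few candidate routes:
Frank-Liam-Judy: 7 + 7 = 14
Frank-Eve-Liam-Judy: 4 + 9 + 7 = 20
Frank-Eve-Carol-Judy: 4 + 1 + 7 = 12
Frank-Liam-Eve-Carol-Judy: 7 + 9 + 1 + 7 = 24
Best route has total 12.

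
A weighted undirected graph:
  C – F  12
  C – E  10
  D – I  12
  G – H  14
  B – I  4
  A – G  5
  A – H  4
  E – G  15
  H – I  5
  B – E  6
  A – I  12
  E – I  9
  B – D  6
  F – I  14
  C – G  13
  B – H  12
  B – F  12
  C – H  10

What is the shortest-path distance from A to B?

Comparing a few candidate routes:
A→H→B: 4 + 12 = 16
A→I→B: 12 + 4 = 16
A→H→I→B: 4 + 5 + 4 = 13
A→G→E→B: 5 + 15 + 6 = 26
A→H→I→E→B: 4 + 5 + 9 + 6 = 24
The minimum is 13.

13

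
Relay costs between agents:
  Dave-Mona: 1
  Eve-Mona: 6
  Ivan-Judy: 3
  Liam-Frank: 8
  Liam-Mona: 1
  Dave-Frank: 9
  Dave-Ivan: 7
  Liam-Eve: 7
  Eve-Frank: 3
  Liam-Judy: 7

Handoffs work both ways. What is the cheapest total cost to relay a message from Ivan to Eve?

Some routes from Ivan to Eve:
Ivan - Judy - Liam - Eve: 3 + 7 + 7 = 17
Ivan - Dave - Mona - Liam - Eve: 7 + 1 + 1 + 7 = 16
Ivan - Dave - Mona - Eve: 7 + 1 + 6 = 14
Shortest: 14.

14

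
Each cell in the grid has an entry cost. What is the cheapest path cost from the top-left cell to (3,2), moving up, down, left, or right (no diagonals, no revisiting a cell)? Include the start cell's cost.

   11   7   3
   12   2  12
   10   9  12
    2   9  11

49

Cheapest: (0,0) (0,1) (1,1) (2,1) (3,1) (3,2)
  11 + 7 + 2 + 9 + 9 + 11 = 49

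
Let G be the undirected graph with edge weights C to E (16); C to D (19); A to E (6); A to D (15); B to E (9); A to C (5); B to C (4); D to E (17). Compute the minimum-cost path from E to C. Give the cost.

A few of the E→C routes:
E-B-C: 9 + 4 = 13
E-C: 16
E-A-C: 6 + 5 = 11
E-D-C: 17 + 19 = 36
Shortest: 11.

11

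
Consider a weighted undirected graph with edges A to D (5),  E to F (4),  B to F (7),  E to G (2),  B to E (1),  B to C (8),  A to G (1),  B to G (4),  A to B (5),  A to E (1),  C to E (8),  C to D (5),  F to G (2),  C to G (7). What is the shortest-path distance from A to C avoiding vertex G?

A few of the A→C routes:
A -> B -> C: 5 + 8 = 13
A -> B -> E -> C: 5 + 1 + 8 = 14
A -> E -> F -> B -> C: 1 + 4 + 7 + 8 = 20
A -> D -> C: 5 + 5 = 10
A -> E -> B -> C: 1 + 1 + 8 = 10
A -> E -> C: 1 + 8 = 9
Best route has total 9.

9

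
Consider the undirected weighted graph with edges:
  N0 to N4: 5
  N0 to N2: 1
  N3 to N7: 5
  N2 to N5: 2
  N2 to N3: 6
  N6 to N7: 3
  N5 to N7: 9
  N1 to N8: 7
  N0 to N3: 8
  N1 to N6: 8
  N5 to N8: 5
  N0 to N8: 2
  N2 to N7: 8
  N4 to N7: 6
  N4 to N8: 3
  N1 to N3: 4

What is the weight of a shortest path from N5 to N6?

12

A few of the N5→N6 routes:
N5 - N7 - N6: 9 + 3 = 12
N5 - N2 - N3 - N7 - N6: 2 + 6 + 5 + 3 = 16
N5 - N2 - N7 - N6: 2 + 8 + 3 = 13
N5 - N8 - N4 - N7 - N6: 5 + 3 + 6 + 3 = 17
The minimum is 12.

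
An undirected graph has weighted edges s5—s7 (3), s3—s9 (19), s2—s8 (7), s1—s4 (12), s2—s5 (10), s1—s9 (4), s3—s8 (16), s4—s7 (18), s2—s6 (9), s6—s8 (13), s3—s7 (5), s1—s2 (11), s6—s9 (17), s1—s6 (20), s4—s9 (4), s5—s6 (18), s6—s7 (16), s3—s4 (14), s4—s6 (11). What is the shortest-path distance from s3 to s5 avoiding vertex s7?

Comparing a few candidate routes:
s3 -> s4 -> s6 -> s2 -> s5: 14 + 11 + 9 + 10 = 44
s3 -> s4 -> s9 -> s1 -> s2 -> s5: 14 + 4 + 4 + 11 + 10 = 43
s3 -> s4 -> s6 -> s5: 14 + 11 + 18 = 43
s3 -> s8 -> s2 -> s5: 16 + 7 + 10 = 33
s3 -> s9 -> s1 -> s2 -> s5: 19 + 4 + 11 + 10 = 44
The minimum is 33.

33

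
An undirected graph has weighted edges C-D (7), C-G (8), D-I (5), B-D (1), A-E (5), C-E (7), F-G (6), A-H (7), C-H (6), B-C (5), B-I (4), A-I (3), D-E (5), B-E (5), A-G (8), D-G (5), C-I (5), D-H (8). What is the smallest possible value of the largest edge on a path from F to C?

6

A few of the F→C routes:
F -> G -> D -> E -> A -> I -> B -> C: max(6, 5, 5, 5, 3, 4, 5) = 6
F -> G -> D -> E -> A -> I -> C: max(6, 5, 5, 5, 3, 5) = 6
F -> G -> D -> E -> B -> C: max(6, 5, 5, 5, 5) = 6
F -> G -> D -> I -> B -> C: max(6, 5, 5, 4, 5) = 6
F -> G -> D -> E -> B -> I -> C: max(6, 5, 5, 5, 4, 5) = 6
The minimum achievable maximum is 6.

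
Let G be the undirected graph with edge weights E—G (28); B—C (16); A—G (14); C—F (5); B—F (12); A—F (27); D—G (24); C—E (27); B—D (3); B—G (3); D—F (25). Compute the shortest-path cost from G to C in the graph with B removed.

46

Paths from G to C avoiding B:
G-D-F-C: 24 + 25 + 5 = 54
G-A-F-C: 14 + 27 + 5 = 46
G-E-C: 28 + 27 = 55
Shortest: 46.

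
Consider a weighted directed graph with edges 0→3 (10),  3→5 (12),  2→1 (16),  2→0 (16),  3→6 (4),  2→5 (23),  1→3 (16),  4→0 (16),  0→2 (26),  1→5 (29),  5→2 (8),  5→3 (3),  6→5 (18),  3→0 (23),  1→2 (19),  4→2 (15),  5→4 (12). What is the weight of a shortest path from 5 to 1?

Comparing a few candidate routes:
5 - 4 - 2 - 1: 12 + 15 + 16 = 43
5 - 3 - 0 - 2 - 1: 3 + 23 + 26 + 16 = 68
5 - 2 - 1: 8 + 16 = 24
The minimum is 24.

24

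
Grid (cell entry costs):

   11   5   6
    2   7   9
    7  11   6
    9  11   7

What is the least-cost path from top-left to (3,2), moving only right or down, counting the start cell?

One optimal route is (0,0)→(1,0)→(1,1)→(1,2)→(2,2)→(3,2).
Its cost is 11 + 2 + 7 + 9 + 6 + 7 = 42.
(Top row then right column would cost 44.)

42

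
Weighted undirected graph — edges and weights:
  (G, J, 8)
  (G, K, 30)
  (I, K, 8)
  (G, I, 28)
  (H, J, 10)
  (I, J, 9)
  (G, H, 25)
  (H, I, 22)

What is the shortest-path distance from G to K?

Comparing a few candidate routes:
G→I→K: 28 + 8 = 36
G→K: 30
G→J→I→K: 8 + 9 + 8 = 25
The minimum is 25.

25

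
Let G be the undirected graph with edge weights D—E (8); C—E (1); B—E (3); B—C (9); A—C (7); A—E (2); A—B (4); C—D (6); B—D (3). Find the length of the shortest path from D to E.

6

Comparing a few candidate routes:
D→B→C→E: 3 + 9 + 1 = 13
D→C→E: 6 + 1 = 7
D→B→E: 3 + 3 = 6
D→C→A→E: 6 + 7 + 2 = 15
D→E: 8
D→B→A→E: 3 + 4 + 2 = 9
Best route has total 6.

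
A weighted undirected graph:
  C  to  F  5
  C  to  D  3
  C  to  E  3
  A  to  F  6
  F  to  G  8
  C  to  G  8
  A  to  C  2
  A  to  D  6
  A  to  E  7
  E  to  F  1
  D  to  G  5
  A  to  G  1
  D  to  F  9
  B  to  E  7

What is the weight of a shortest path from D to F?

7

Checking several routes:
D-C-A-F: 3 + 2 + 6 = 11
D-C-F: 3 + 5 = 8
D-C-E-F: 3 + 3 + 1 = 7
D-F: 9
Shortest: 7.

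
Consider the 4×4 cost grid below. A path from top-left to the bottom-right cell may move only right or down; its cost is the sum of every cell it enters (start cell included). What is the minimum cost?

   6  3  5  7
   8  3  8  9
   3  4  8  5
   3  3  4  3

One optimal route is [0,0] → [0,1] → [1,1] → [2,1] → [3,1] → [3,2] → [3,3].
Its cost is 6 + 3 + 3 + 4 + 3 + 4 + 3 = 26.
(Top row then right column would cost 38.)

26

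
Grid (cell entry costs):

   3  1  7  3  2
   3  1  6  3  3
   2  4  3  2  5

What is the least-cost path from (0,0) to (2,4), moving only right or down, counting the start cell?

19

Path (0,0) -> (0,1) -> (1,1) -> (2,1) -> (2,2) -> (2,3) -> (2,4): 3 + 1 + 1 + 4 + 3 + 2 + 5 = 19.
(Top row then right column would cost 24.)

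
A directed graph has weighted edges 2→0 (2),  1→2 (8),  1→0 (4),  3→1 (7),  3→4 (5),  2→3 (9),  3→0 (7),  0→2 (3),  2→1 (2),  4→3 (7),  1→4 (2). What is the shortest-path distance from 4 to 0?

14

Paths from 4 to 0:
4 → 3 → 1 → 2 → 0: 7 + 7 + 8 + 2 = 24
4 → 3 → 1 → 0: 7 + 7 + 4 = 18
4 → 3 → 0: 7 + 7 = 14
The minimum is 14.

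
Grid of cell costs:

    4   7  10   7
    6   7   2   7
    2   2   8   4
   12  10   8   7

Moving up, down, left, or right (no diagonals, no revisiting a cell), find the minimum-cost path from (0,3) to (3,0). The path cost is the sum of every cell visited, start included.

Best path: [0,3]→[1,3]→[1,2]→[1,1]→[2,1]→[2,0]→[3,0]
Cost: 7 + 7 + 2 + 7 + 2 + 2 + 12 = 39

39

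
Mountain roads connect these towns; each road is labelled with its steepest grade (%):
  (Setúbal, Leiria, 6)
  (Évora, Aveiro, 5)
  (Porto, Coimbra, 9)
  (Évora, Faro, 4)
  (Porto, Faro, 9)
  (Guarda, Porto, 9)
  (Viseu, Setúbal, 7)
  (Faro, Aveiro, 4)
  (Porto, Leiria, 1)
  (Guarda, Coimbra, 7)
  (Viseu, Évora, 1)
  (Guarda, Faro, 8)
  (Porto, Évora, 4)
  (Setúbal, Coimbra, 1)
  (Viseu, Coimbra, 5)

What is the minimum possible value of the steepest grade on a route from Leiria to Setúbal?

Checking several routes:
Leiria-Porto-Évora-Viseu-Coimbra-Setúbal: max(1, 4, 1, 5, 1) = 5
Leiria-Setúbal: max(6) = 6
Leiria-Porto-Évora-Viseu-Setúbal: max(1, 4, 1, 7) = 7
Smallest bottleneck: 5%.

5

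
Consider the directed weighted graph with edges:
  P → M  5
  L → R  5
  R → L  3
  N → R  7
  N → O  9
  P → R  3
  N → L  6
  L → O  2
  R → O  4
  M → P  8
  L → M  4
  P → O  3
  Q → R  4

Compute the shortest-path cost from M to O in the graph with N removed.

Paths from M to O avoiding N:
M -> P -> R -> L -> O: 8 + 3 + 3 + 2 = 16
M -> P -> O: 8 + 3 = 11
M -> P -> R -> O: 8 + 3 + 4 = 15
The minimum is 11.

11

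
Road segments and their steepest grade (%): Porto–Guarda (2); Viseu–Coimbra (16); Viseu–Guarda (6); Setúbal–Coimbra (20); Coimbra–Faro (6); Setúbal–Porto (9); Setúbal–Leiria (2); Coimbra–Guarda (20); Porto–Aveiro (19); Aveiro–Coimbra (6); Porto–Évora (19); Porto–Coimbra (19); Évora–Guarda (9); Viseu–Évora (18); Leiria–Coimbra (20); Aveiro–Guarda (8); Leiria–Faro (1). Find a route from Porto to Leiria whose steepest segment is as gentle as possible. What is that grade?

8

Comparing a few candidate routes:
Porto-Setúbal-Leiria: max(9, 2) = 9
Porto-Guarda-Évora-Viseu-Coimbra-Faro-Leiria: max(2, 9, 18, 16, 6, 1) = 18
Porto-Guarda-Aveiro-Coimbra-Faro-Leiria: max(2, 8, 6, 6, 1) = 8
Porto-Guarda-Viseu-Coimbra-Faro-Leiria: max(2, 6, 16, 6, 1) = 16
Porto-Évora-Viseu-Coimbra-Faro-Leiria: max(19, 18, 16, 6, 1) = 19
Best route has worst link 8%.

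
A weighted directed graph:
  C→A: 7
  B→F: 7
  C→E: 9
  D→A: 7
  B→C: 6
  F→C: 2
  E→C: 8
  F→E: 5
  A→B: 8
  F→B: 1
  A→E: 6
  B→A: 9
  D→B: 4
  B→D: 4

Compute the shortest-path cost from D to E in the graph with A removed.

16

Routes from D to E avoiding A:
D -> B -> F -> C -> E: 4 + 7 + 2 + 9 = 22
D -> B -> C -> E: 4 + 6 + 9 = 19
D -> B -> F -> E: 4 + 7 + 5 = 16
Shortest: 16.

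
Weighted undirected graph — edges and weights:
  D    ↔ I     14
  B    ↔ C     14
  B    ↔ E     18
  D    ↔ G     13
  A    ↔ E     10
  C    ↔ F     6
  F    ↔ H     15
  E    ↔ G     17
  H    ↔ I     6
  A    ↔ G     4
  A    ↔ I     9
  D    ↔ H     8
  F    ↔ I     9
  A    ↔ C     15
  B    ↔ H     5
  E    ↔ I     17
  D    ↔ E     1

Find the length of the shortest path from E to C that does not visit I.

25

A few of the E→C routes:
E → D → H → B → C: 1 + 8 + 5 + 14 = 28
E → D → H → F → C: 1 + 8 + 15 + 6 = 30
E → A → C: 10 + 15 = 25
The minimum is 25.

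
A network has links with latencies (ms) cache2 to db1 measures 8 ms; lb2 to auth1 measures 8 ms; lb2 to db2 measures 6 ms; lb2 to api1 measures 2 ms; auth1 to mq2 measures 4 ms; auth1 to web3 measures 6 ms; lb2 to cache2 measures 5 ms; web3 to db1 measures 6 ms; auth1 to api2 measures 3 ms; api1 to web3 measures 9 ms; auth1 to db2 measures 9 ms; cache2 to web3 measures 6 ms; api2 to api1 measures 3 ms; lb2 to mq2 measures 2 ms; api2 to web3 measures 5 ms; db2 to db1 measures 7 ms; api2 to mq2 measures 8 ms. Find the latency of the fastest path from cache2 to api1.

7

Comparing a few candidate routes:
cache2→web3→auth1→api2→api1: 6 + 6 + 3 + 3 = 18
cache2→web3→api1: 6 + 9 = 15
cache2→lb2→mq2→auth1→api2→api1: 5 + 2 + 4 + 3 + 3 = 17
cache2→lb2→mq2→api2→api1: 5 + 2 + 8 + 3 = 18
cache2→web3→api2→api1: 6 + 5 + 3 = 14
cache2→lb2→api1: 5 + 2 = 7
Best route has total 7 ms.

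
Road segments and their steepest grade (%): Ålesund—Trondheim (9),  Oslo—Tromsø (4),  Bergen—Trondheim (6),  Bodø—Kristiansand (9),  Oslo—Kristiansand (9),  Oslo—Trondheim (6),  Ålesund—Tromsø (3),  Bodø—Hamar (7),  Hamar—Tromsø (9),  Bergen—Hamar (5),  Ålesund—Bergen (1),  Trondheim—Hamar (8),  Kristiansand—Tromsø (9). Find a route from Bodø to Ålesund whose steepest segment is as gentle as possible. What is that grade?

Checking several routes:
Bodø→Hamar→Bergen→Ålesund: max(7, 5, 1) = 7
Bodø→Hamar→Trondheim→Bergen→Ålesund: max(7, 8, 6, 1) = 8
Bodø→Hamar→Bergen→Trondheim→Oslo→Tromsø→Ålesund: max(7, 5, 6, 6, 4, 3) = 7
Bodø→Hamar→Trondheim→Oslo→Tromsø→Ålesund: max(7, 8, 6, 4, 3) = 8
Smallest bottleneck: 7%.

7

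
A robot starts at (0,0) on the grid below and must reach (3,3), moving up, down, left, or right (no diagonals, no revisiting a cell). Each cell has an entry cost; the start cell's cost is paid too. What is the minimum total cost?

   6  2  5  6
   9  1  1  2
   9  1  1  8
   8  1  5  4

20

Path [0,0] -> [0,1] -> [1,1] -> [1,2] -> [2,2] -> [3,2] -> [3,3]: 6 + 2 + 1 + 1 + 1 + 5 + 4 = 20.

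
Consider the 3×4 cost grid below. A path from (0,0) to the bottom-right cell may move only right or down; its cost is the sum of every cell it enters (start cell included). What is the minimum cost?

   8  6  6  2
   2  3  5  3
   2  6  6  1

Cheapest: [0,0] -> [1,0] -> [1,1] -> [1,2] -> [1,3] -> [2,3]
  8 + 2 + 3 + 5 + 3 + 1 = 22

22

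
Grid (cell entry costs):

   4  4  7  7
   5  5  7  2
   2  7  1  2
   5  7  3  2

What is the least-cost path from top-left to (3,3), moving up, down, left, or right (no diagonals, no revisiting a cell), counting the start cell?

Take r0c0→r1c0→r2c0→r2c1→r2c2→r2c3→r3c3 for a total of 4 + 5 + 2 + 7 + 1 + 2 + 2 = 23.

23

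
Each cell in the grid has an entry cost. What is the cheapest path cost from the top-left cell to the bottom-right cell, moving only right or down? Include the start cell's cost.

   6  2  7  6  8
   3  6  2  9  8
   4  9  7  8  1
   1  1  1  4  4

24

Cheapest: [0,0] -> [1,0] -> [2,0] -> [3,0] -> [3,1] -> [3,2] -> [3,3] -> [3,4]
  6 + 3 + 4 + 1 + 1 + 1 + 4 + 4 = 24
(Top row then right column would cost 42.)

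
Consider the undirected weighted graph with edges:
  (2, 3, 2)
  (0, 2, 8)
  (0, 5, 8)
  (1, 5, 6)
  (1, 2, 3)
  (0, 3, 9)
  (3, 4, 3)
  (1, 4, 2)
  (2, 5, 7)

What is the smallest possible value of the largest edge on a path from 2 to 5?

6

Some routes from 2 to 5:
2 -> 0 -> 5: max(8, 8) = 8
2 -> 1 -> 5: max(3, 6) = 6
2 -> 5: max(7) = 7
2 -> 3 -> 4 -> 1 -> 5: max(2, 3, 2, 6) = 6
2 -> 3 -> 0 -> 5: max(2, 9, 8) = 9
The minimum achievable maximum is 6.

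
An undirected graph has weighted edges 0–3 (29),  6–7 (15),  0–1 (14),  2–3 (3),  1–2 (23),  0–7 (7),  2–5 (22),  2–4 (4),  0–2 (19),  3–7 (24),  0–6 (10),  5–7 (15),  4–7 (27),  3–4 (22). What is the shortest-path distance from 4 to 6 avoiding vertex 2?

Checking several routes:
4 - 3 - 0 - 6: 22 + 29 + 10 = 61
4 - 7 - 6: 27 + 15 = 42
4 - 3 - 7 - 6: 22 + 24 + 15 = 61
4 - 3 - 7 - 0 - 6: 22 + 24 + 7 + 10 = 63
4 - 7 - 0 - 6: 27 + 7 + 10 = 44
4 - 3 - 0 - 7 - 6: 22 + 29 + 7 + 15 = 73
The minimum is 42.

42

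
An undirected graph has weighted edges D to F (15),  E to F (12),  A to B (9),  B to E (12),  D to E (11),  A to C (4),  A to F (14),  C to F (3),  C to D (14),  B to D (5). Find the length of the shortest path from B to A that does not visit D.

9

Routes from B to A avoiding D:
B - E - F - C - A: 12 + 12 + 3 + 4 = 31
B - A: 9
B - E - F - A: 12 + 12 + 14 = 38
Best route has total 9.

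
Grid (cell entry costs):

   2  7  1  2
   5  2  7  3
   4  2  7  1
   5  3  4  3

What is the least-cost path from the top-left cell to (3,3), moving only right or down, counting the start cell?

19

Cheapest: (0,0) (0,1) (0,2) (0,3) (1,3) (2,3) (3,3)
  2 + 7 + 1 + 2 + 3 + 1 + 3 = 19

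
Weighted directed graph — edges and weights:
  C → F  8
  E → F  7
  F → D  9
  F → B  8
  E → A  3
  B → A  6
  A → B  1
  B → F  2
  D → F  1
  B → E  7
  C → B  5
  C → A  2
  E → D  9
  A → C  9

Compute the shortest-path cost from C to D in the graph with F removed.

Paths from C to D avoiding F:
C→A→B→E→D: 2 + 1 + 7 + 9 = 19
C→B→E→D: 5 + 7 + 9 = 21
Best route has total 19.

19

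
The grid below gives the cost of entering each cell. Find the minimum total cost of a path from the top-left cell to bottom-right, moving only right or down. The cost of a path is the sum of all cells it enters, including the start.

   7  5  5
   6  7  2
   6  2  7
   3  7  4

Path r0c0→r0c1→r0c2→r1c2→r2c2→r3c2: 7 + 5 + 5 + 2 + 7 + 4 = 30.

30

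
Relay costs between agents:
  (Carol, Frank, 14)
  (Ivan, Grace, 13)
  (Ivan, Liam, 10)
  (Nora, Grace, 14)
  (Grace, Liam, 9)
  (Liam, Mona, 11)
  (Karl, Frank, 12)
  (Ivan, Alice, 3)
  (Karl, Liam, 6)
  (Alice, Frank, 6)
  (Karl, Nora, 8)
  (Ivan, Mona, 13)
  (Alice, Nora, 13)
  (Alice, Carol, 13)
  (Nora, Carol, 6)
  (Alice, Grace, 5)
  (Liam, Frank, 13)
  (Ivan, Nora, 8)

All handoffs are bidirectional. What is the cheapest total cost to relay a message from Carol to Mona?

27

A few of the Carol→Mona routes:
Carol -> Nora -> Karl -> Liam -> Mona: 6 + 8 + 6 + 11 = 31
Carol -> Nora -> Ivan -> Mona: 6 + 8 + 13 = 27
Carol -> Alice -> Ivan -> Mona: 13 + 3 + 13 = 29
The minimum is 27.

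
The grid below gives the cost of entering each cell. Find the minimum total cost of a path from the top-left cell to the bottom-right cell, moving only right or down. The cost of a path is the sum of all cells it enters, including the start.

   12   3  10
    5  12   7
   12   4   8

Best path: r0c0→r0c1→r1c1→r2c1→r2c2
Cost: 12 + 3 + 12 + 4 + 8 = 39

39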